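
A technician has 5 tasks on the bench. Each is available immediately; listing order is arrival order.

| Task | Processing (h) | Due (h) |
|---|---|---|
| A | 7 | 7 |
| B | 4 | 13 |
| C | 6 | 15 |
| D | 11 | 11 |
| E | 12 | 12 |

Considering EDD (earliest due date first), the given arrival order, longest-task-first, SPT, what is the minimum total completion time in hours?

EDD (increasing due date): A D E B C.
A: 0→7
D: 7→18
E: 18→30
B: 30→34
C: 34→40
Sum = 7+18+30+34+40 = 129.
FIFO (arrival order): A B C D E.
A: 0→7
B: 7→11
C: 11→17
D: 17→28
E: 28→40
Sum = 7+11+17+28+40 = 103.
LPT (decreasing processing time): E D A C B.
E: 0→12
D: 12→23
A: 23→30
C: 30→36
B: 36→40
Sum = 12+23+30+36+40 = 141.
SPT (increasing processing time): B C A D E.
B: 0→4
C: 4→10
A: 10→17
D: 17→28
E: 28→40
Sum = 4+10+17+28+40 = 99.
EDD 129, FIFO 103, LPT 141, SPT 99 → minimum 99.

99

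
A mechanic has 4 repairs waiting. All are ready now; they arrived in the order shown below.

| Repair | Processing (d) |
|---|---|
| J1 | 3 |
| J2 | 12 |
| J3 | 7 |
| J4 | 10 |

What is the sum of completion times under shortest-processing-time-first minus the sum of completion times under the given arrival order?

SPT (increasing processing time): J1 J3 J4 J2.
J1: 0→3
J3: 3→10
J4: 10→20
J2: 20→32
Sum = 3+10+20+32 = 65.
FIFO (arrival order): J1 J2 J3 J4.
J1: 0→3
J2: 3→15
J3: 15→22
J4: 22→32
Sum = 3+15+22+32 = 72.
Difference = 65 − 72 = -7.

-7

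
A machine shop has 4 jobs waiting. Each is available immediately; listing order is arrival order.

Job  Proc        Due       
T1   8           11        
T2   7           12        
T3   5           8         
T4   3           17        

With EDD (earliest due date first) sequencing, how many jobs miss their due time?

EDD (increasing due date): T3 T1 T2 T4.
T3: 0→5, due 8, tardiness 0
T1: 5→13, due 11, tardiness 2
T2: 13→20, due 12, tardiness 8
T4: 20→23, due 17, tardiness 6
Late jobs: 3.

3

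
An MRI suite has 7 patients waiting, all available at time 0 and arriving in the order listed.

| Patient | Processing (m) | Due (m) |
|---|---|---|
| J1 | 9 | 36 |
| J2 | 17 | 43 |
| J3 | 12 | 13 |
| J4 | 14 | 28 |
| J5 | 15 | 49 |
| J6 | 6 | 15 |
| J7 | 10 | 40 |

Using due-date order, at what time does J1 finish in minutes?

41

EDD (increasing due date): J3 J6 J4 J1 J7 J2 J5.
J3: 0→12
J6: 12→18
J4: 18→32
J1: 32→41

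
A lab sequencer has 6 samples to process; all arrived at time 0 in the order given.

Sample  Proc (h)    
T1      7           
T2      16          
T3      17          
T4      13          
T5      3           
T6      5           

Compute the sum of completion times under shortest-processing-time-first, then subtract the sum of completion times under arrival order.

SPT (increasing processing time): T5 T6 T1 T4 T2 T3.
T5: 0→3
T6: 3→8
T1: 8→15
T4: 15→28
T2: 28→44
T3: 44→61
Sum = 3+8+15+28+44+61 = 159.
FIFO (arrival order): T1 T2 T3 T4 T5 T6.
T1: 0→7
T2: 7→23
T3: 23→40
T4: 40→53
T5: 53→56
T6: 56→61
Sum = 7+23+40+53+56+61 = 240.
Difference = 159 − 240 = -81.

-81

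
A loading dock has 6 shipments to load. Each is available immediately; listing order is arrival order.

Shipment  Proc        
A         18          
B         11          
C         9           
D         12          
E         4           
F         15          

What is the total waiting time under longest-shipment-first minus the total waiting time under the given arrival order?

28

LPT (decreasing processing time): A F D B C E.
A: waits 0, runs 0→18
F: waits 18, runs 18→33
D: waits 33, runs 33→45
B: waits 45, runs 45→56
C: waits 56, runs 56→65
E: waits 65, runs 65→69
Sum = 0+18+33+45+56+65 = 217.
FIFO (arrival order): A B C D E F.
A: waits 0, runs 0→18
B: waits 18, runs 18→29
C: waits 29, runs 29→38
D: waits 38, runs 38→50
E: waits 50, runs 50→54
F: waits 54, runs 54→69
Sum = 0+18+29+38+50+54 = 189.
Difference = 217 − 189 = 28.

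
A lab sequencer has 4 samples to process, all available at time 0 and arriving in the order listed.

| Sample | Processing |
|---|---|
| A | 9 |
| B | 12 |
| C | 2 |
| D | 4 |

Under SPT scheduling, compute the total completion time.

50

SPT (increasing processing time): C D A B.
C: 0→2
D: 2→6
A: 6→15
B: 15→27
Sum = 2+6+15+27 = 50.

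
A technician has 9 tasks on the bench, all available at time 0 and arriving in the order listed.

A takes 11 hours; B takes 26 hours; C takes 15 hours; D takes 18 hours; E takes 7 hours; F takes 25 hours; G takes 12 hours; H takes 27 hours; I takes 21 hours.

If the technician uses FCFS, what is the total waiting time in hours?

FIFO (arrival order): A B C D E F G H I.
A: waits 0, runs 0→11
B: waits 11, runs 11→37
C: waits 37, runs 37→52
D: waits 52, runs 52→70
E: waits 70, runs 70→77
F: waits 77, runs 77→102
G: waits 102, runs 102→114
H: waits 114, runs 114→141
I: waits 141, runs 141→162
Sum = 0+11+37+52+70+77+102+114+141 = 604.

604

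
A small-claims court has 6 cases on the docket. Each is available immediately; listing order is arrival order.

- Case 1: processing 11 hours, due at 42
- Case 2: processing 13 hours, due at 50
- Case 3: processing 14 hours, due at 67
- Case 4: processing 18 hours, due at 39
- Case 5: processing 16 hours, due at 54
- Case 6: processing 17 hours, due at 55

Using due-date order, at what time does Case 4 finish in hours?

EDD (increasing due date): Case 4 Case 1 Case 2 Case 5 Case 6 Case 3.
Case 4: 0→18

18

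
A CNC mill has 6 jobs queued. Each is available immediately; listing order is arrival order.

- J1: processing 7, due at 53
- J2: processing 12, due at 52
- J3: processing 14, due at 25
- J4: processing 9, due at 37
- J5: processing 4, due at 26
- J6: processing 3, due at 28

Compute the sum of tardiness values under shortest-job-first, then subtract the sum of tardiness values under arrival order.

-30

SPT (increasing processing time): J6 J5 J1 J4 J2 J3.
J6: 0→3, due 28, tardiness 0
J5: 3→7, due 26, tardiness 0
J1: 7→14, due 53, tardiness 0
J4: 14→23, due 37, tardiness 0
J2: 23→35, due 52, tardiness 0
J3: 35→49, due 25, tardiness 24
Sum = 0+0+0+0+0+24 = 24.
FIFO (arrival order): J1 J2 J3 J4 J5 J6.
J1: 0→7, due 53, tardiness 0
J2: 7→19, due 52, tardiness 0
J3: 19→33, due 25, tardiness 8
J4: 33→42, due 37, tardiness 5
J5: 42→46, due 26, tardiness 20
J6: 46→49, due 28, tardiness 21
Sum = 0+0+8+5+20+21 = 54.
Difference = 24 − 54 = -30.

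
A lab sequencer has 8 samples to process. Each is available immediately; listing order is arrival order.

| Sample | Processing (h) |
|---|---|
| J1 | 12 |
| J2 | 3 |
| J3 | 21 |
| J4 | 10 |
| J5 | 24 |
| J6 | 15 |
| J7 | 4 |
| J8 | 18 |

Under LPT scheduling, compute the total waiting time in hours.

LPT (decreasing processing time): J5 J3 J8 J6 J1 J4 J7 J2.
J5: waits 0, runs 0→24
J3: waits 24, runs 24→45
J8: waits 45, runs 45→63
J6: waits 63, runs 63→78
J1: waits 78, runs 78→90
J4: waits 90, runs 90→100
J7: waits 100, runs 100→104
J2: waits 104, runs 104→107
Sum = 0+24+45+63+78+90+100+104 = 504.

504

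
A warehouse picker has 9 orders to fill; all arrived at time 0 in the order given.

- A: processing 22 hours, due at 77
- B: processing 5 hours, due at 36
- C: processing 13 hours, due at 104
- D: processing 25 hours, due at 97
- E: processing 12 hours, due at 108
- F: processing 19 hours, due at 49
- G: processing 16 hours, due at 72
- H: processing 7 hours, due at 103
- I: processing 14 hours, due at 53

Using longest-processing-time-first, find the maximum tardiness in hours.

LPT (decreasing processing time): D A F G I C E H B.
D: 0→25, due 97, tardiness 0
A: 25→47, due 77, tardiness 0
F: 47→66, due 49, tardiness 17
G: 66→82, due 72, tardiness 10
I: 82→96, due 53, tardiness 43
C: 96→109, due 104, tardiness 5
E: 109→121, due 108, tardiness 13
H: 121→128, due 103, tardiness 25
B: 128→133, due 36, tardiness 97
Maximum = 97.

97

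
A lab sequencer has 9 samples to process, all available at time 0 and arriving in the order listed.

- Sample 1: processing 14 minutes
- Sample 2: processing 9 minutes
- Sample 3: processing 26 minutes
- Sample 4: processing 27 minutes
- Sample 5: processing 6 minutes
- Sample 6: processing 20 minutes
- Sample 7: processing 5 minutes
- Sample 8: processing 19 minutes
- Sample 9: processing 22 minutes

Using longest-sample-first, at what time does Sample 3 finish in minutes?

53

LPT (decreasing processing time): Sample 4 Sample 3 Sample 9 Sample 6 Sample 8 Sample 1 Sample 2 Sample 5 Sample 7.
Sample 4: 0→27
Sample 3: 27→53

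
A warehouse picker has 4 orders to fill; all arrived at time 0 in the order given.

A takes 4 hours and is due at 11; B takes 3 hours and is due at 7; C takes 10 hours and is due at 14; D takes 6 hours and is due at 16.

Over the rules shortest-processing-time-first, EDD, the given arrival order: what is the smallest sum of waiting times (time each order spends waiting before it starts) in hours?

SPT (increasing processing time): B A D C.
B: waits 0, runs 0→3
A: waits 3, runs 3→7
D: waits 7, runs 7→13
C: waits 13, runs 13→23
Sum = 0+3+7+13 = 23.
EDD (increasing due date): B A C D.
B: waits 0, runs 0→3
A: waits 3, runs 3→7
C: waits 7, runs 7→17
D: waits 17, runs 17→23
Sum = 0+3+7+17 = 27.
FIFO (arrival order): A B C D.
A: waits 0, runs 0→4
B: waits 4, runs 4→7
C: waits 7, runs 7→17
D: waits 17, runs 17→23
Sum = 0+4+7+17 = 28.
SPT 23, EDD 27, FIFO 28 → minimum 23.

23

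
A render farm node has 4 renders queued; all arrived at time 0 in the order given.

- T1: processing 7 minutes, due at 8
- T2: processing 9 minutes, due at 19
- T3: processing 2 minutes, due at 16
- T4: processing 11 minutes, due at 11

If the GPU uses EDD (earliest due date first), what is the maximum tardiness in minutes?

EDD (increasing due date): T1 T4 T3 T2.
T1: 0→7, due 8, tardiness 0
T4: 7→18, due 11, tardiness 7
T3: 18→20, due 16, tardiness 4
T2: 20→29, due 19, tardiness 10
Maximum = 10.

10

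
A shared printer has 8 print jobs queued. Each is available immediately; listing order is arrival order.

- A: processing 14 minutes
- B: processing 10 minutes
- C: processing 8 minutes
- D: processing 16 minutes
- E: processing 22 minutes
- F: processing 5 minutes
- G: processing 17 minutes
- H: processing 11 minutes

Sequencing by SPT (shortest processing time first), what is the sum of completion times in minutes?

SPT (increasing processing time): F C B H A D G E.
F: 0→5
C: 5→13
B: 13→23
H: 23→34
A: 34→48
D: 48→64
G: 64→81
E: 81→103
Sum = 5+13+23+34+48+64+81+103 = 371.

371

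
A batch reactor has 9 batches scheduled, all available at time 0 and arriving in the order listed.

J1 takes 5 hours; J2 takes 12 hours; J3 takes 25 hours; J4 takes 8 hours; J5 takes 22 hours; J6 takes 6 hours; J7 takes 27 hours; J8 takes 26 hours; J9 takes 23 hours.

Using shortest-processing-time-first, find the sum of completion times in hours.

577

SPT (increasing processing time): J1 J6 J4 J2 J5 J9 J3 J8 J7.
J1: 0→5
J6: 5→11
J4: 11→19
J2: 19→31
J5: 31→53
J9: 53→76
J3: 76→101
J8: 101→127
J7: 127→154
Sum = 5+11+19+31+53+76+101+127+154 = 577.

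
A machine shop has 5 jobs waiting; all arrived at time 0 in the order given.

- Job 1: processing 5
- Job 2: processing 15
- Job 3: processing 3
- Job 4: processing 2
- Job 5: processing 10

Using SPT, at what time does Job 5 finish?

20

SPT (increasing processing time): Job 4 Job 3 Job 1 Job 5 Job 2.
Job 4: 0→2
Job 3: 2→5
Job 1: 5→10
Job 5: 10→20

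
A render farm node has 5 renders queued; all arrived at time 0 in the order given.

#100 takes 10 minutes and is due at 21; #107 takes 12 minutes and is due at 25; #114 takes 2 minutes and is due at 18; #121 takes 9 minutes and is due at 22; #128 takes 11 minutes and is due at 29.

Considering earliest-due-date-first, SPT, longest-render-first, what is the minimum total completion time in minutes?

EDD (increasing due date): #114 #100 #121 #107 #128.
#114: 0→2
#100: 2→12
#121: 12→21
#107: 21→33
#128: 33→44
Sum = 2+12+21+33+44 = 112.
SPT (increasing processing time): #114 #121 #100 #128 #107.
#114: 0→2
#121: 2→11
#100: 11→21
#128: 21→32
#107: 32→44
Sum = 2+11+21+32+44 = 110.
LPT (decreasing processing time): #107 #128 #100 #121 #114.
#107: 0→12
#128: 12→23
#100: 23→33
#121: 33→42
#114: 42→44
Sum = 12+23+33+42+44 = 154.
EDD 112, SPT 110, LPT 154 → minimum 110.

110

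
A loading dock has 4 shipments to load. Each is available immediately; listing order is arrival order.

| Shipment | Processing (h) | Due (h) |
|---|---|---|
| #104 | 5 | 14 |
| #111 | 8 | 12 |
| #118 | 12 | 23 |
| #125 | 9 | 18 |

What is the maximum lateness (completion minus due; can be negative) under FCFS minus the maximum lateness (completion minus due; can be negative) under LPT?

-4

FIFO (arrival order): #104 #111 #118 #125.
#104: 0→5, due 14, lateness -9
#111: 5→13, due 12, lateness 1
#118: 13→25, due 23, lateness 2
#125: 25→34, due 18, lateness 16
Maximum = 16.
LPT (decreasing processing time): #118 #125 #111 #104.
#118: 0→12, due 23, lateness -11
#125: 12→21, due 18, lateness 3
#111: 21→29, due 12, lateness 17
#104: 29→34, due 14, lateness 20
Maximum = 20.
Difference = 16 − 20 = -4.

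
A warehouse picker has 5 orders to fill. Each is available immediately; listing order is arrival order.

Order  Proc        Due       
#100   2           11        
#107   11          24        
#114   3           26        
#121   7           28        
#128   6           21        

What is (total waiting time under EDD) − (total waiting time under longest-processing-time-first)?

-29

EDD (increasing due date): #100 #128 #107 #114 #121.
#100: waits 0, runs 0→2
#128: waits 2, runs 2→8
#107: waits 8, runs 8→19
#114: waits 19, runs 19→22
#121: waits 22, runs 22→29
Sum = 0+2+8+19+22 = 51.
LPT (decreasing processing time): #107 #121 #128 #114 #100.
#107: waits 0, runs 0→11
#121: waits 11, runs 11→18
#128: waits 18, runs 18→24
#114: waits 24, runs 24→27
#100: waits 27, runs 27→29
Sum = 0+11+18+24+27 = 80.
Difference = 51 − 80 = -29.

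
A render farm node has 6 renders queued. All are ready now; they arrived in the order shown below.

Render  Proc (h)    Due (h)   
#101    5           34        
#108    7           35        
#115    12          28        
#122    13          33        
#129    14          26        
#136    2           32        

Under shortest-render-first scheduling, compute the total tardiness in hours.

33

SPT (increasing processing time): #136 #101 #108 #115 #122 #129.
#136: 0→2, due 32, tardiness 0
#101: 2→7, due 34, tardiness 0
#108: 7→14, due 35, tardiness 0
#115: 14→26, due 28, tardiness 0
#122: 26→39, due 33, tardiness 6
#129: 39→53, due 26, tardiness 27
Sum = 0+0+0+0+6+27 = 33.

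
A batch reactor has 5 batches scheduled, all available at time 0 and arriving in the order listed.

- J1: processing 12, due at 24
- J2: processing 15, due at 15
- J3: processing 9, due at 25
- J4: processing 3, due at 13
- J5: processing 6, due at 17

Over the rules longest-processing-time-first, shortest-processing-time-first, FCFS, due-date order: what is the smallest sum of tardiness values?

36

LPT (decreasing processing time): J2 J1 J3 J5 J4.
J2: 0→15, due 15, tardiness 0
J1: 15→27, due 24, tardiness 3
J3: 27→36, due 25, tardiness 11
J5: 36→42, due 17, tardiness 25
J4: 42→45, due 13, tardiness 32
Sum = 0+3+11+25+32 = 71.
SPT (increasing processing time): J4 J5 J3 J1 J2.
J4: 0→3, due 13, tardiness 0
J5: 3→9, due 17, tardiness 0
J3: 9→18, due 25, tardiness 0
J1: 18→30, due 24, tardiness 6
J2: 30→45, due 15, tardiness 30
Sum = 0+0+0+6+30 = 36.
FIFO (arrival order): J1 J2 J3 J4 J5.
J1: 0→12, due 24, tardiness 0
J2: 12→27, due 15, tardiness 12
J3: 27→36, due 25, tardiness 11
J4: 36→39, due 13, tardiness 26
J5: 39→45, due 17, tardiness 28
Sum = 0+12+11+26+28 = 77.
EDD (increasing due date): J4 J2 J5 J1 J3.
J4: 0→3, due 13, tardiness 0
J2: 3→18, due 15, tardiness 3
J5: 18→24, due 17, tardiness 7
J1: 24→36, due 24, tardiness 12
J3: 36→45, due 25, tardiness 20
Sum = 0+3+7+12+20 = 42.
LPT 71, SPT 36, FIFO 77, EDD 42 → minimum 36.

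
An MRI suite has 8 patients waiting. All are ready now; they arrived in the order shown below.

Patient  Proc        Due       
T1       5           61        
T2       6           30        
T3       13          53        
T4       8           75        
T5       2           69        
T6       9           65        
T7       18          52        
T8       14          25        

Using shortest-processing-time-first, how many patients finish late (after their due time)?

2

SPT (increasing processing time): T5 T1 T2 T4 T6 T3 T8 T7.
T5: 0→2, due 69, tardiness 0
T1: 2→7, due 61, tardiness 0
T2: 7→13, due 30, tardiness 0
T4: 13→21, due 75, tardiness 0
T6: 21→30, due 65, tardiness 0
T3: 30→43, due 53, tardiness 0
T8: 43→57, due 25, tardiness 32
T7: 57→75, due 52, tardiness 23
Late patients: 2.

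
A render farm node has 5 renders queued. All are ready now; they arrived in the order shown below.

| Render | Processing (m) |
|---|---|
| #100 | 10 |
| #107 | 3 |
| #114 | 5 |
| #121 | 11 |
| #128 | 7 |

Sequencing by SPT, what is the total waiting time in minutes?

SPT (increasing processing time): #107 #114 #128 #100 #121.
#107: waits 0, runs 0→3
#114: waits 3, runs 3→8
#128: waits 8, runs 8→15
#100: waits 15, runs 15→25
#121: waits 25, runs 25→36
Sum = 0+3+8+15+25 = 51.

51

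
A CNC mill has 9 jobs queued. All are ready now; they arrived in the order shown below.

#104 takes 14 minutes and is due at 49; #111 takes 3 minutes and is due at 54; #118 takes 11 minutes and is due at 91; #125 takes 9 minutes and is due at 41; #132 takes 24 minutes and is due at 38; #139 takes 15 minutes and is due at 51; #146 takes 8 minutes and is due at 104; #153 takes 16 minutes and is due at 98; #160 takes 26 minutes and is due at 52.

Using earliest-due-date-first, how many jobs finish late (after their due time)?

6

EDD (increasing due date): #132 #125 #104 #139 #160 #111 #118 #153 #146.
#132: 0→24, due 38, tardiness 0
#125: 24→33, due 41, tardiness 0
#104: 33→47, due 49, tardiness 0
#139: 47→62, due 51, tardiness 11
#160: 62→88, due 52, tardiness 36
#111: 88→91, due 54, tardiness 37
#118: 91→102, due 91, tardiness 11
#153: 102→118, due 98, tardiness 20
#146: 118→126, due 104, tardiness 22
Late jobs: 6.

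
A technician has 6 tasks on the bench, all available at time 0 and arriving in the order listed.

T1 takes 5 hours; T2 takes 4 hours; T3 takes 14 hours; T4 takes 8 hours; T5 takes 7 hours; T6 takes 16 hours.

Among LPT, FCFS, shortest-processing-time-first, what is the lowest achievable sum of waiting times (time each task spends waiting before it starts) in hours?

LPT (decreasing processing time): T6 T3 T4 T5 T1 T2.
T6: waits 0, runs 0→16
T3: waits 16, runs 16→30
T4: waits 30, runs 30→38
T5: waits 38, runs 38→45
T1: waits 45, runs 45→50
T2: waits 50, runs 50→54
Sum = 0+16+30+38+45+50 = 179.
FIFO (arrival order): T1 T2 T3 T4 T5 T6.
T1: waits 0, runs 0→5
T2: waits 5, runs 5→9
T3: waits 9, runs 9→23
T4: waits 23, runs 23→31
T5: waits 31, runs 31→38
T6: waits 38, runs 38→54
Sum = 0+5+9+23+31+38 = 106.
SPT (increasing processing time): T2 T1 T5 T4 T3 T6.
T2: waits 0, runs 0→4
T1: waits 4, runs 4→9
T5: waits 9, runs 9→16
T4: waits 16, runs 16→24
T3: waits 24, runs 24→38
T6: waits 38, runs 38→54
Sum = 0+4+9+16+24+38 = 91.
LPT 179, FIFO 106, SPT 91 → minimum 91.

91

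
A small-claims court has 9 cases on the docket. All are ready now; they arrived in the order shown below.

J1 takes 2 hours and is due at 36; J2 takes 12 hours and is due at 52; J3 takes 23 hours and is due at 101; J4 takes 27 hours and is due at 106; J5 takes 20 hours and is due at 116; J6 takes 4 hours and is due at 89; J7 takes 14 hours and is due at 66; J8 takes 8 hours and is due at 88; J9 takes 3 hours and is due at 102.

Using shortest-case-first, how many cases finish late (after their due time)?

1

SPT (increasing processing time): J1 J9 J6 J8 J2 J7 J5 J3 J4.
J1: 0→2, due 36, tardiness 0
J9: 2→5, due 102, tardiness 0
J6: 5→9, due 89, tardiness 0
J8: 9→17, due 88, tardiness 0
J2: 17→29, due 52, tardiness 0
J7: 29→43, due 66, tardiness 0
J5: 43→63, due 116, tardiness 0
J3: 63→86, due 101, tardiness 0
J4: 86→113, due 106, tardiness 7
Late cases: 1.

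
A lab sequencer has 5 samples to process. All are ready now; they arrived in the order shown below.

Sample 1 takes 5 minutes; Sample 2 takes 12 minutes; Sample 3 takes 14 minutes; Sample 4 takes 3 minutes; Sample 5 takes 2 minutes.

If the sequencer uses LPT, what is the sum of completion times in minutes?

141

LPT (decreasing processing time): Sample 3 Sample 2 Sample 1 Sample 4 Sample 5.
Sample 3: 0→14
Sample 2: 14→26
Sample 1: 26→31
Sample 4: 31→34
Sample 5: 34→36
Sum = 14+26+31+34+36 = 141.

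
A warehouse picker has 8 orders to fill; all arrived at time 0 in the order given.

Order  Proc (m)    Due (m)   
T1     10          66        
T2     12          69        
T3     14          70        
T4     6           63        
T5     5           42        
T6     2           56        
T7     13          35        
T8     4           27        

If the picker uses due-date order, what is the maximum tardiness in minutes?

EDD (increasing due date): T8 T7 T5 T6 T4 T1 T2 T3.
T8: 0→4, due 27, tardiness 0
T7: 4→17, due 35, tardiness 0
T5: 17→22, due 42, tardiness 0
T6: 22→24, due 56, tardiness 0
T4: 24→30, due 63, tardiness 0
T1: 30→40, due 66, tardiness 0
T2: 40→52, due 69, tardiness 0
T3: 52→66, due 70, tardiness 0
Maximum = 0.

0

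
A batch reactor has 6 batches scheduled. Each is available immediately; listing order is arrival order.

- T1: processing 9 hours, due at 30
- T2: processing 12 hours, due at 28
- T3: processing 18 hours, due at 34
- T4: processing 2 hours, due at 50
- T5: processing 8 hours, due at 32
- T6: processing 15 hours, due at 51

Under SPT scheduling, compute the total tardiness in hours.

SPT (increasing processing time): T4 T5 T1 T2 T6 T3.
T4: 0→2, due 50, tardiness 0
T5: 2→10, due 32, tardiness 0
T1: 10→19, due 30, tardiness 0
T2: 19→31, due 28, tardiness 3
T6: 31→46, due 51, tardiness 0
T3: 46→64, due 34, tardiness 30
Sum = 0+0+0+3+0+30 = 33.

33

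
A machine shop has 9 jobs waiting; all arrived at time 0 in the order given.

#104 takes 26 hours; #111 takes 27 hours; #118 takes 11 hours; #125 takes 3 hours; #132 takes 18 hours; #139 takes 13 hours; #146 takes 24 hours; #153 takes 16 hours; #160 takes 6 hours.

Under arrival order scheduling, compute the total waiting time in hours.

653

FIFO (arrival order): #104 #111 #118 #125 #132 #139 #146 #153 #160.
#104: waits 0, runs 0→26
#111: waits 26, runs 26→53
#118: waits 53, runs 53→64
#125: waits 64, runs 64→67
#132: waits 67, runs 67→85
#139: waits 85, runs 85→98
#146: waits 98, runs 98→122
#153: waits 122, runs 122→138
#160: waits 138, runs 138→144
Sum = 0+26+53+64+67+85+98+122+138 = 653.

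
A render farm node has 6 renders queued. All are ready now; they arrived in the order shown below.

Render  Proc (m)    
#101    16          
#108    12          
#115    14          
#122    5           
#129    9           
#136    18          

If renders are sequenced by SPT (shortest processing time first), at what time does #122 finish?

5

SPT (increasing processing time): #122 #129 #108 #115 #101 #136.
#122: 0→5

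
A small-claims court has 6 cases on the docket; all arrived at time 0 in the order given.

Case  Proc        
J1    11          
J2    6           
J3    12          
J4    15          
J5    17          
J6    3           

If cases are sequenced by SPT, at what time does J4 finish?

SPT (increasing processing time): J6 J2 J1 J3 J4 J5.
J6: 0→3
J2: 3→9
J1: 9→20
J3: 20→32
J4: 32→47

47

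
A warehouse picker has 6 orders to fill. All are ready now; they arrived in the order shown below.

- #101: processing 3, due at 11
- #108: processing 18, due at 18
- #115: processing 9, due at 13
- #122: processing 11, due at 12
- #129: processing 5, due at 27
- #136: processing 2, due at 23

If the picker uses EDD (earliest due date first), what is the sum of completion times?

EDD (increasing due date): #101 #122 #115 #108 #136 #129.
#101: 0→3
#122: 3→14
#115: 14→23
#108: 23→41
#136: 41→43
#129: 43→48
Sum = 3+14+23+41+43+48 = 172.

172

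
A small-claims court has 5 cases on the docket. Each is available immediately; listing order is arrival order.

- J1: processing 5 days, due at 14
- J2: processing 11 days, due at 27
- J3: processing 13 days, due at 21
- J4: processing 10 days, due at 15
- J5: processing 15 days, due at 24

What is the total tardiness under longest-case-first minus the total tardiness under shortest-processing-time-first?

45

LPT (decreasing processing time): J5 J3 J2 J4 J1.
J5: 0→15, due 24, tardiness 0
J3: 15→28, due 21, tardiness 7
J2: 28→39, due 27, tardiness 12
J4: 39→49, due 15, tardiness 34
J1: 49→54, due 14, tardiness 40
Sum = 0+7+12+34+40 = 93.
SPT (increasing processing time): J1 J4 J2 J3 J5.
J1: 0→5, due 14, tardiness 0
J4: 5→15, due 15, tardiness 0
J2: 15→26, due 27, tardiness 0
J3: 26→39, due 21, tardiness 18
J5: 39→54, due 24, tardiness 30
Sum = 0+0+0+18+30 = 48.
Difference = 93 − 48 = 45.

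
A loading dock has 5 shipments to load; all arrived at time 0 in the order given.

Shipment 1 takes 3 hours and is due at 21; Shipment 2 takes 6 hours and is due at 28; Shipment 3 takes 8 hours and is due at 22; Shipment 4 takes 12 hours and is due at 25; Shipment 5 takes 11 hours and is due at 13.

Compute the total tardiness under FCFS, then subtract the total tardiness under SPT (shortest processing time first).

1

FIFO (arrival order): Shipment 1 Shipment 2 Shipment 3 Shipment 4 Shipment 5.
Shipment 1: 0→3, due 21, tardiness 0
Shipment 2: 3→9, due 28, tardiness 0
Shipment 3: 9→17, due 22, tardiness 0
Shipment 4: 17→29, due 25, tardiness 4
Shipment 5: 29→40, due 13, tardiness 27
Sum = 0+0+0+4+27 = 31.
SPT (increasing processing time): Shipment 1 Shipment 2 Shipment 3 Shipment 5 Shipment 4.
Shipment 1: 0→3, due 21, tardiness 0
Shipment 2: 3→9, due 28, tardiness 0
Shipment 3: 9→17, due 22, tardiness 0
Shipment 5: 17→28, due 13, tardiness 15
Shipment 4: 28→40, due 25, tardiness 15
Sum = 0+0+0+15+15 = 30.
Difference = 31 − 30 = 1.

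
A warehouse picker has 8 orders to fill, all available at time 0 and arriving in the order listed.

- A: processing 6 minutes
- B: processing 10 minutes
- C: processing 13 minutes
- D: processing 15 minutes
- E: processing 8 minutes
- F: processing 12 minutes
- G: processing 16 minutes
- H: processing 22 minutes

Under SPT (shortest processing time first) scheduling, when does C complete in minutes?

SPT (increasing processing time): A E B F C D G H.
A: 0→6
E: 6→14
B: 14→24
F: 24→36
C: 36→49

49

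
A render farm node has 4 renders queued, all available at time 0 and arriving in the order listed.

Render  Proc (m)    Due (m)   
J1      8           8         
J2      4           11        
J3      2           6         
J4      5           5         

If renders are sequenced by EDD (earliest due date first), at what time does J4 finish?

EDD (increasing due date): J4 J3 J1 J2.
J4: 0→5

5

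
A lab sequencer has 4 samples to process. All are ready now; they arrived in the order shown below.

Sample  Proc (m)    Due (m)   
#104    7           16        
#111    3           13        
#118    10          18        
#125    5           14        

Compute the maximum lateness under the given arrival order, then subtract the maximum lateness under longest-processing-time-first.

-1

FIFO (arrival order): #104 #111 #118 #125.
#104: 0→7, due 16, lateness -9
#111: 7→10, due 13, lateness -3
#118: 10→20, due 18, lateness 2
#125: 20→25, due 14, lateness 11
Maximum = 11.
LPT (decreasing processing time): #118 #104 #125 #111.
#118: 0→10, due 18, lateness -8
#104: 10→17, due 16, lateness 1
#125: 17→22, due 14, lateness 8
#111: 22→25, due 13, lateness 12
Maximum = 12.
Difference = 11 − 12 = -1.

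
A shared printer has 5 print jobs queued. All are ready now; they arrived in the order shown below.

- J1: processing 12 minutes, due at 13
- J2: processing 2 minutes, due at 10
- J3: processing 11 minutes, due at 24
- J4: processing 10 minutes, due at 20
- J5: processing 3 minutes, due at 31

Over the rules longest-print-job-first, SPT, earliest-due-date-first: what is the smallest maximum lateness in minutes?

LPT (decreasing processing time): J1 J3 J4 J5 J2.
J1: 0→12, due 13, lateness -1
J3: 12→23, due 24, lateness -1
J4: 23→33, due 20, lateness 13
J5: 33→36, due 31, lateness 5
J2: 36→38, due 10, lateness 28
Maximum = 28.
SPT (increasing processing time): J2 J5 J4 J3 J1.
J2: 0→2, due 10, lateness -8
J5: 2→5, due 31, lateness -26
J4: 5→15, due 20, lateness -5
J3: 15→26, due 24, lateness 2
J1: 26→38, due 13, lateness 25
Maximum = 25.
EDD (increasing due date): J2 J1 J4 J3 J5.
J2: 0→2, due 10, lateness -8
J1: 2→14, due 13, lateness 1
J4: 14→24, due 20, lateness 4
J3: 24→35, due 24, lateness 11
J5: 35→38, due 31, lateness 7
Maximum = 11.
LPT 28, SPT 25, EDD 11 → minimum 11.

11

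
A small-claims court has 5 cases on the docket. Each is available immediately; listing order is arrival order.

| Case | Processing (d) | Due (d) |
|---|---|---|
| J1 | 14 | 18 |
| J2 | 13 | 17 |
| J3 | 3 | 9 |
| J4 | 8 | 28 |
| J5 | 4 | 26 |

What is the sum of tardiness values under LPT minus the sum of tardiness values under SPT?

LPT (decreasing processing time): J1 J2 J4 J5 J3.
J1: 0→14, due 18, tardiness 0
J2: 14→27, due 17, tardiness 10
J4: 27→35, due 28, tardiness 7
J5: 35→39, due 26, tardiness 13
J3: 39→42, due 9, tardiness 33
Sum = 0+10+7+13+33 = 63.
SPT (increasing processing time): J3 J5 J4 J2 J1.
J3: 0→3, due 9, tardiness 0
J5: 3→7, due 26, tardiness 0
J4: 7→15, due 28, tardiness 0
J2: 15→28, due 17, tardiness 11
J1: 28→42, due 18, tardiness 24
Sum = 0+0+0+11+24 = 35.
Difference = 63 − 35 = 28.

28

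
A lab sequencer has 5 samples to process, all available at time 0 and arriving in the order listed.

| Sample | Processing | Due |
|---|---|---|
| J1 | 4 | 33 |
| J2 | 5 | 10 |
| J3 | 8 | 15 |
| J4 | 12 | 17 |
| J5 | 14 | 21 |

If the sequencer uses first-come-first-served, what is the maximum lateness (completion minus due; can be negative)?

FIFO (arrival order): J1 J2 J3 J4 J5.
J1: 0→4, due 33, lateness -29
J2: 4→9, due 10, lateness -1
J3: 9→17, due 15, lateness 2
J4: 17→29, due 17, lateness 12
J5: 29→43, due 21, lateness 22
Maximum = 22.

22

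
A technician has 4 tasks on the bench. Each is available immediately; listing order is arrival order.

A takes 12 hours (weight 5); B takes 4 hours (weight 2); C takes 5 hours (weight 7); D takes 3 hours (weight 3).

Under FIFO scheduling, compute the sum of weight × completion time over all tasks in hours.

FIFO (arrival order): A B C D.
A: finishes 12, weight 5, w·C = 60
B: finishes 16, weight 2, w·C = 32
C: finishes 21, weight 7, w·C = 147
D: finishes 24, weight 3, w·C = 72
Sum = 60+32+147+72 = 311.

311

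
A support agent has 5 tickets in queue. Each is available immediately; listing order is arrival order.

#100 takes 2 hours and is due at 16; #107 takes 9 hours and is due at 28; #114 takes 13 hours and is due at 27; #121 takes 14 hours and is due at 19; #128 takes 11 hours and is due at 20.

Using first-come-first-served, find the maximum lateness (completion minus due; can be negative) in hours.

FIFO (arrival order): #100 #107 #114 #121 #128.
#100: 0→2, due 16, lateness -14
#107: 2→11, due 28, lateness -17
#114: 11→24, due 27, lateness -3
#121: 24→38, due 19, lateness 19
#128: 38→49, due 20, lateness 29
Maximum = 29.

29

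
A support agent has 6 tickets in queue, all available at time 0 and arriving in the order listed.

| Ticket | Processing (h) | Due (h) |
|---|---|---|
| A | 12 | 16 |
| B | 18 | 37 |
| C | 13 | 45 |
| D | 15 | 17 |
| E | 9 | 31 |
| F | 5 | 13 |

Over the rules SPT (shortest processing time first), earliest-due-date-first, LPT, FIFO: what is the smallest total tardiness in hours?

SPT (increasing processing time): F E A C D B.
F: 0→5, due 13, tardiness 0
E: 5→14, due 31, tardiness 0
A: 14→26, due 16, tardiness 10
C: 26→39, due 45, tardiness 0
D: 39→54, due 17, tardiness 37
B: 54→72, due 37, tardiness 35
Sum = 0+0+10+0+37+35 = 82.
EDD (increasing due date): F A D E B C.
F: 0→5, due 13, tardiness 0
A: 5→17, due 16, tardiness 1
D: 17→32, due 17, tardiness 15
E: 32→41, due 31, tardiness 10
B: 41→59, due 37, tardiness 22
C: 59→72, due 45, tardiness 27
Sum = 0+1+15+10+22+27 = 75.
LPT (decreasing processing time): B D C A E F.
B: 0→18, due 37, tardiness 0
D: 18→33, due 17, tardiness 16
C: 33→46, due 45, tardiness 1
A: 46→58, due 16, tardiness 42
E: 58→67, due 31, tardiness 36
F: 67→72, due 13, tardiness 59
Sum = 0+16+1+42+36+59 = 154.
FIFO (arrival order): A B C D E F.
A: 0→12, due 16, tardiness 0
B: 12→30, due 37, tardiness 0
C: 30→43, due 45, tardiness 0
D: 43→58, due 17, tardiness 41
E: 58→67, due 31, tardiness 36
F: 67→72, due 13, tardiness 59
Sum = 0+0+0+41+36+59 = 136.
SPT 82, EDD 75, LPT 154, FIFO 136 → minimum 75.

75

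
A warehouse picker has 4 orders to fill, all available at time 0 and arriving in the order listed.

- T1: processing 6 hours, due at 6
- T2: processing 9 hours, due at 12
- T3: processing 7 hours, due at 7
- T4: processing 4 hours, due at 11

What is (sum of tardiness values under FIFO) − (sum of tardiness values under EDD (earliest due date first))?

7

FIFO (arrival order): T1 T2 T3 T4.
T1: 0→6, due 6, tardiness 0
T2: 6→15, due 12, tardiness 3
T3: 15→22, due 7, tardiness 15
T4: 22→26, due 11, tardiness 15
Sum = 0+3+15+15 = 33.
EDD (increasing due date): T1 T3 T4 T2.
T1: 0→6, due 6, tardiness 0
T3: 6→13, due 7, tardiness 6
T4: 13→17, due 11, tardiness 6
T2: 17→26, due 12, tardiness 14
Sum = 0+6+6+14 = 26.
Difference = 33 − 26 = 7.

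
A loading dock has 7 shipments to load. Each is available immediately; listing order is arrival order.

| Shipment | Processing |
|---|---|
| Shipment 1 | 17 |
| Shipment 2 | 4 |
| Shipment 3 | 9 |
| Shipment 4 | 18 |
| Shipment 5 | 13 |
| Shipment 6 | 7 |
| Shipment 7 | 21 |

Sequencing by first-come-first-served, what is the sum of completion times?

FIFO (arrival order): Shipment 1 Shipment 2 Shipment 3 Shipment 4 Shipment 5 Shipment 6 Shipment 7.
Shipment 1: 0→17
Shipment 2: 17→21
Shipment 3: 21→30
Shipment 4: 30→48
Shipment 5: 48→61
Shipment 6: 61→68
Shipment 7: 68→89
Sum = 17+21+30+48+61+68+89 = 334.

334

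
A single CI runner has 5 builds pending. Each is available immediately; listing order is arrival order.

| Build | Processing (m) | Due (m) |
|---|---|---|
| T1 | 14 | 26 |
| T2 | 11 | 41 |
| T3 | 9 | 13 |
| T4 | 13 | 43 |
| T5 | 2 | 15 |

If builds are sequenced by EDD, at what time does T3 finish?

9

EDD (increasing due date): T3 T5 T1 T2 T4.
T3: 0→9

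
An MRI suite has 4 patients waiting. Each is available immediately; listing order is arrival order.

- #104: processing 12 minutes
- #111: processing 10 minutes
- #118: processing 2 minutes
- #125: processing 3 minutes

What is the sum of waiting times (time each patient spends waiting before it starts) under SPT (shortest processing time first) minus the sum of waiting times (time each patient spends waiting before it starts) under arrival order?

SPT (increasing processing time): #118 #125 #111 #104.
#118: waits 0, runs 0→2
#125: waits 2, runs 2→5
#111: waits 5, runs 5→15
#104: waits 15, runs 15→27
Sum = 0+2+5+15 = 22.
FIFO (arrival order): #104 #111 #118 #125.
#104: waits 0, runs 0→12
#111: waits 12, runs 12→22
#118: waits 22, runs 22→24
#125: waits 24, runs 24→27
Sum = 0+12+22+24 = 58.
Difference = 22 − 58 = -36.

-36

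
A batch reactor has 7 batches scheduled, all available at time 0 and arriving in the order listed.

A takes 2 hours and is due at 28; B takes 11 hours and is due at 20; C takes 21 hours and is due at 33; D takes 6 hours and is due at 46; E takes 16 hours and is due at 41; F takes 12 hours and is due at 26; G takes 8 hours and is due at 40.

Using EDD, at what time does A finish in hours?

25

EDD (increasing due date): B F A C G E D.
B: 0→11
F: 11→23
A: 23→25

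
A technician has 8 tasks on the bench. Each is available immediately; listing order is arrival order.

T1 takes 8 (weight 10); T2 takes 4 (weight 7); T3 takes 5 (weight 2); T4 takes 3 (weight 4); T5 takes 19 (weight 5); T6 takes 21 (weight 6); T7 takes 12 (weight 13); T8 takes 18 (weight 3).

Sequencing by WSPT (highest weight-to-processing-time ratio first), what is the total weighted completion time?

WSPT (decreasing weight/processing-time ratio): T2 T4 T1 T7 T3 T6 T5 T8.
T2: finishes 4, weight 7, w·C = 28
T4: finishes 7, weight 4, w·C = 28
T1: finishes 15, weight 10, w·C = 150
T7: finishes 27, weight 13, w·C = 351
T3: finishes 32, weight 2, w·C = 64
T6: finishes 53, weight 6, w·C = 318
T5: finishes 72, weight 5, w·C = 360
T8: finishes 90, weight 3, w·C = 270
Sum = 28+28+150+351+64+318+360+270 = 1569.

1569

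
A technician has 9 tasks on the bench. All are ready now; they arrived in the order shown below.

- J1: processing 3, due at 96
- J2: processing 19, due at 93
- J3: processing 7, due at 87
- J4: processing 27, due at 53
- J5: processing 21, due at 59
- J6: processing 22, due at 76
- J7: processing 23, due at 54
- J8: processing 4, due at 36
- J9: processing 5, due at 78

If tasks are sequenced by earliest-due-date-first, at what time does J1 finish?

131

EDD (increasing due date): J8 J4 J7 J5 J6 J9 J3 J2 J1.
J8: 0→4
J4: 4→31
J7: 31→54
J5: 54→75
J6: 75→97
J9: 97→102
J3: 102→109
J2: 109→128
J1: 128→131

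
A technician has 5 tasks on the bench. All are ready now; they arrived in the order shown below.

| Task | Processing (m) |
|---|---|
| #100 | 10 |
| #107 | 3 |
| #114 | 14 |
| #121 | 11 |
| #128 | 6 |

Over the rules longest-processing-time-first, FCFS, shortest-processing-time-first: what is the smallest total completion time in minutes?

105

LPT (decreasing processing time): #114 #121 #100 #128 #107.
#114: 0→14
#121: 14→25
#100: 25→35
#128: 35→41
#107: 41→44
Sum = 14+25+35+41+44 = 159.
FIFO (arrival order): #100 #107 #114 #121 #128.
#100: 0→10
#107: 10→13
#114: 13→27
#121: 27→38
#128: 38→44
Sum = 10+13+27+38+44 = 132.
SPT (increasing processing time): #107 #128 #100 #121 #114.
#107: 0→3
#128: 3→9
#100: 9→19
#121: 19→30
#114: 30→44
Sum = 3+9+19+30+44 = 105.
LPT 159, FIFO 132, SPT 105 → minimum 105.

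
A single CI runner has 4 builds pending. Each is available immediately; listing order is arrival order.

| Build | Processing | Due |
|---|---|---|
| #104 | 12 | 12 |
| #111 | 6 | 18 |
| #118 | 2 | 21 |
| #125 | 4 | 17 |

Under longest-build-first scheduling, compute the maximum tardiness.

5

LPT (decreasing processing time): #104 #111 #125 #118.
#104: 0→12, due 12, tardiness 0
#111: 12→18, due 18, tardiness 0
#125: 18→22, due 17, tardiness 5
#118: 22→24, due 21, tardiness 3
Maximum = 5.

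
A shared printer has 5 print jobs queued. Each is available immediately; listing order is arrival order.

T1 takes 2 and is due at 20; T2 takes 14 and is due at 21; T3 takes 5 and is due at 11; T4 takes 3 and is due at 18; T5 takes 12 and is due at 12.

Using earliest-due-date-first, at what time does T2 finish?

36

EDD (increasing due date): T3 T5 T4 T1 T2.
T3: 0→5
T5: 5→17
T4: 17→20
T1: 20→22
T2: 22→36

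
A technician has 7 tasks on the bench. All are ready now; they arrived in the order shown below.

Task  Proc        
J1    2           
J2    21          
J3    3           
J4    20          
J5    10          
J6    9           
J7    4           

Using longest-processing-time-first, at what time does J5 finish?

LPT (decreasing processing time): J2 J4 J5 J6 J7 J3 J1.
J2: 0→21
J4: 21→41
J5: 41→51

51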